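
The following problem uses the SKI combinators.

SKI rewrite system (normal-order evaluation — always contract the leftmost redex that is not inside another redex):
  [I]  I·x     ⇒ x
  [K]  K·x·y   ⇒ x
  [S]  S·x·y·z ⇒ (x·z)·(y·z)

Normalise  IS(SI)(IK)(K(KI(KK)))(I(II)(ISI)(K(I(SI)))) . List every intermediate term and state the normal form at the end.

Answer: normal form = I  (in 8 steps)

Working:
  start: IS(SI)(IK)(K(KI(KK)))(I(II)(ISI)(K(I(SI))))
  step 1: S(SI)(IK)(K(KI(KK)))(I(II)(ISI)(K(I(SI))))
  step 2: SI(K(KI(KK)))(IK(K(KI(KK))))(I(II)(ISI)(K(I(SI))))
  step 3: I(IK(K(KI(KK))))(K(KI(KK))(IK(K(KI(KK)))))(I(II)(ISI)(K(I(SI))))
  step 4: IK(K(KI(KK)))(K(KI(KK))(IK(K(KI(KK)))))(I(II)(ISI)(K(I(SI))))
  step 5: K(K(KI(KK)))(K(KI(KK))(IK(K(KI(KK)))))(I(II)(ISI)(K(I(SI))))
  step 6: K(KI(KK))(I(II)(ISI)(K(I(SI))))
  step 7: KI(KK)
  step 8: I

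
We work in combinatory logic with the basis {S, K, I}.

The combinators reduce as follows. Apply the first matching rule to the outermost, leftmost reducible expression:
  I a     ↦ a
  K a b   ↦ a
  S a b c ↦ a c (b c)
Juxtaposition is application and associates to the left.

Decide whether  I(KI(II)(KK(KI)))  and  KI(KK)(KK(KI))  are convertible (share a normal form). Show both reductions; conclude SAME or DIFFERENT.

Answer: SAME — A ⇓ K, B ⇓ K

Derivation:
Term A:
  start: I(KI(II)(KK(KI)))
  [1] KI(II)(KK(KI))
  [2] I(KK(KI))
  [3] KK(KI)
  [4] K

Term B:
  start: KI(KK)(KK(KI))
  [1] I(KK(KI))
  [2] KK(KI)
  [3] K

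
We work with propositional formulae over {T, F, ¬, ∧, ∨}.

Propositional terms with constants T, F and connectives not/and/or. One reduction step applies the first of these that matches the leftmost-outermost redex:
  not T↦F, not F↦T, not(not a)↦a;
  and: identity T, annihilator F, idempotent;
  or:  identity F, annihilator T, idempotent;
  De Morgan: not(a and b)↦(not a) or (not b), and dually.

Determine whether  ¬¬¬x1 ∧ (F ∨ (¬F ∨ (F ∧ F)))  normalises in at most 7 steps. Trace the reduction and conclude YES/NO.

  start: ¬¬¬x1 ∧ (F ∨ (¬F ∨ (F ∧ F)))
  →1  ¬x1 ∧ (F ∨ (¬F ∨ (F ∧ F)))
  →2  ¬x1 ∧ (¬F ∨ (F ∧ F))
  →3  ¬x1 ∧ (T ∨ (F ∧ F))
  →4  ¬x1 ∧ T
  →5  ¬x1

Answer: YES — reaches normal form ¬x1 in 5 ≤ 7 steps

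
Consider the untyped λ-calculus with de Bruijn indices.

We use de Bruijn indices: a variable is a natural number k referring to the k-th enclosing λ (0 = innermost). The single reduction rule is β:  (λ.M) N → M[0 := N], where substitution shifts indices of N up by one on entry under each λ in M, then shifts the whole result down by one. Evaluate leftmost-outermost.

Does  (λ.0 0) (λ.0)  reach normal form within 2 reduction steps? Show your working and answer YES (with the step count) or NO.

Answer: YES — reaches normal form λ.0 in 2 ≤ 2 steps

Working:
  start: (λ.0 0) (λ.0)
  [1] (λ.0) (λ.0)
  [2] λ.0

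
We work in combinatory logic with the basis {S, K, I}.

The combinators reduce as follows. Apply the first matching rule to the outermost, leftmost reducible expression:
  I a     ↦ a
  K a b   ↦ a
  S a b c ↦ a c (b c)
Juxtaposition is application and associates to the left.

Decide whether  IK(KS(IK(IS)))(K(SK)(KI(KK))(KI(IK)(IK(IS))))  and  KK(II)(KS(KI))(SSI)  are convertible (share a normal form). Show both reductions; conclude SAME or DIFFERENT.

Answer: SAME — A ⇓ S, B ⇓ S

Reduction:
Term A:
  start: IK(KS(IK(IS)))(K(SK)(KI(KK))(KI(IK)(IK(IS))))
  [1] K(KS(IK(IS)))(K(SK)(KI(KK))(KI(IK)(IK(IS))))
  [2] KS(IK(IS))
  [3] S

Term B:
  start: KK(II)(KS(KI))(SSI)
  [1] K(KS(KI))(SSI)
  [2] KS(KI)
  [3] S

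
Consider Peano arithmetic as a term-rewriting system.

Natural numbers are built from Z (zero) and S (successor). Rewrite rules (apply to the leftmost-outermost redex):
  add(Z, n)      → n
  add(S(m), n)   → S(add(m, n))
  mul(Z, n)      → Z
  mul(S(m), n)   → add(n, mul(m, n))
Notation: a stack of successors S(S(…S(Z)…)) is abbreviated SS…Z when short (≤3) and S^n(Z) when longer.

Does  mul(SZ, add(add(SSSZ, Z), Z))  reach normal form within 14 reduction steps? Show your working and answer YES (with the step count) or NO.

  start: mul(SZ, add(add(SSSZ, Z), Z))
  step 1: add(add(add(SSSZ, Z), Z), mul(Z, add(add(SSSZ, Z), Z)))
  step 2: add(add(S(add(SSZ, Z)), Z), mul(Z, add(add(SSSZ, Z), Z)))
  step 3: add(S(add(add(SSZ, Z), Z)), mul(Z, add(add(SSSZ, Z), Z)))
  step 4: S(add(add(add(SSZ, Z), Z), mul(Z, add(add(SSSZ, Z), Z))))
  step 5: S(add(add(S(add(SZ, Z)), Z), mul(Z, add(add(SSSZ, Z), Z))))
  step 6: S(add(S(add(add(SZ, Z), Z)), mul(Z, add(add(SSSZ, Z), Z))))
  step 7: S(S(add(add(add(SZ, Z), Z), mul(Z, add(add(SSSZ, Z), Z)))))
  step 8: S(S(add(add(S(add(Z, Z)), Z), mul(Z, add(add(SSSZ, Z), Z)))))
  step 9: S(S(add(S(add(add(Z, Z), Z)), mul(Z, add(add(SSSZ, Z), Z)))))
  step 10: S(S(S(add(add(add(Z, Z), Z), mul(Z, add(add(SSSZ, Z), Z))))))
  step 11: S(S(S(add(add(Z, Z), mul(Z, add(add(SSSZ, Z), Z))))))
  step 12: S(S(S(add(Z, mul(Z, add(add(SSSZ, Z), Z))))))
  step 13: S(S(S(mul(Z, add(add(SSSZ, Z), Z)))))
  step 14: SSSZ

Answer: YES — reaches normal form SSSZ in 14 ≤ 14 steps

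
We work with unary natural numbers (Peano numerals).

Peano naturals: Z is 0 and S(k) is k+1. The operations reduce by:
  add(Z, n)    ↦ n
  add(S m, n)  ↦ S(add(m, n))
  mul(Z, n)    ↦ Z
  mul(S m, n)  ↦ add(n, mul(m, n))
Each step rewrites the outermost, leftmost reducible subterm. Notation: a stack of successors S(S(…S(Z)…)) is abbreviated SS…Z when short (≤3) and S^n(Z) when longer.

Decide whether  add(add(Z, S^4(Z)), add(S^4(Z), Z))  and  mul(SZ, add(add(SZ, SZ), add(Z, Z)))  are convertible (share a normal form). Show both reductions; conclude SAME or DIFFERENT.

Term A:
  start: add(add(Z, S^4(Z)), add(S^4(Z), Z))
  →1  add(S^4(Z), add(S^4(Z), Z))
  →2  S(add(SSSZ, add(S^4(Z), Z)))
  →3  S(S(add(SSZ, add(S^4(Z), Z))))
  →4  S(S(S(add(SZ, add(S^4(Z), Z)))))
  →5  S(S(S(S(add(Z, add(S^4(Z), Z))))))
  →6  S(S(S(S(add(S^4(Z), Z)))))
  →7  S(S(S(S(S(add(SSSZ, Z))))))
  →8  S(S(S(S(S(S(add(SSZ, Z)))))))
  →9  S(S(S(S(S(S(S(add(SZ, Z))))))))
  →10  S(S(S(S(S(S(S(S(add(Z, Z)))))))))
  →11  S^8(Z)

Term B:
  start: mul(SZ, add(add(SZ, SZ), add(Z, Z)))
  →1  add(add(add(SZ, SZ), add(Z, Z)), mul(Z, add(add(SZ, SZ), add(Z, Z))))
  →2  add(add(S(add(Z, SZ)), add(Z, Z)), mul(Z, add(add(SZ, SZ), add(Z, Z))))
  →3  add(S(add(add(Z, SZ), add(Z, Z))), mul(Z, add(add(SZ, SZ), add(Z, Z))))
  →4  S(add(add(add(Z, SZ), add(Z, Z)), mul(Z, add(add(SZ, SZ), add(Z, Z)))))
  →5  S(add(add(SZ, add(Z, Z)), mul(Z, add(add(SZ, SZ), add(Z, Z)))))
  →6  S(add(S(add(Z, add(Z, Z))), mul(Z, add(add(SZ, SZ), add(Z, Z)))))
  →7  S(S(add(add(Z, add(Z, Z)), mul(Z, add(add(SZ, SZ), add(Z, Z))))))
  →8  S(S(add(add(Z, Z), mul(Z, add(add(SZ, SZ), add(Z, Z))))))
  →9  S(S(add(Z, mul(Z, add(add(SZ, SZ), add(Z, Z))))))
  →10  S(S(mul(Z, add(add(SZ, SZ), add(Z, Z)))))
  →11  SSZ

Answer: DIFFERENT — A ⇓ S^8(Z), B ⇓ SSZ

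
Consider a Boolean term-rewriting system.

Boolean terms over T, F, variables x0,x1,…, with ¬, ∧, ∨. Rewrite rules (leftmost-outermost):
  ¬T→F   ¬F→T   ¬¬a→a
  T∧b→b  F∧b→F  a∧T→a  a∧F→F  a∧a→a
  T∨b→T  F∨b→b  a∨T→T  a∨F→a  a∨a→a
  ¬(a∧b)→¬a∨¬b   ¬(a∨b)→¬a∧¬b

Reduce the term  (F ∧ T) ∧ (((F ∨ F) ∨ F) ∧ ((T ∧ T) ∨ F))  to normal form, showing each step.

  start: (F ∧ T) ∧ (((F ∨ F) ∨ F) ∧ ((T ∧ T) ∨ F))
  [1] F ∧ (((F ∨ F) ∨ F) ∧ ((T ∧ T) ∨ F))
  [2] F

Answer: normal form = F  (in 2 steps)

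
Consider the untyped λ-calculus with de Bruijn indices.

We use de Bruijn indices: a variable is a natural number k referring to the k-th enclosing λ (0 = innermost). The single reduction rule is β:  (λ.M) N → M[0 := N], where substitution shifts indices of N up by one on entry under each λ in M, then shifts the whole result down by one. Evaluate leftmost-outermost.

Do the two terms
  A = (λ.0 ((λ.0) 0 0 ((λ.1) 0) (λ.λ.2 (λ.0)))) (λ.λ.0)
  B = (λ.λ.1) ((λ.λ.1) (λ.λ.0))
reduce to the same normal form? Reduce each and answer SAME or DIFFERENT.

Term A:
  start: (λ.0 ((λ.0) 0 0 ((λ.1) 0) (λ.λ.2 (λ.0)))) (λ.λ.0)
  step 1: (λ.λ.0) ((λ.0) (λ.λ.0) (λ.λ.0) ((λ.λ.λ.0) (λ.λ.0)) (λ.λ.(λ.λ.0) (λ.0)))
  step 2: λ.0

Term B:
  start: (λ.λ.1) ((λ.λ.1) (λ.λ.0))
  step 1: λ.(λ.λ.1) (λ.λ.0)
  step 2: λ.λ.λ.λ.0

Answer: DIFFERENT — A ⇓ λ.0, B ⇓ λ.λ.λ.λ.0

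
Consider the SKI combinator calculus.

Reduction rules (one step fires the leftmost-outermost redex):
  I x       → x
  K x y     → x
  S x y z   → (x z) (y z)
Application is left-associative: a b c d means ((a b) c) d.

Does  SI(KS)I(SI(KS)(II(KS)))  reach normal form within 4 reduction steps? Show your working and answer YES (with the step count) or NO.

  start: SI(KS)I(SI(KS)(II(KS)))
  [1] II(KSI)(SI(KS)(II(KS)))
  [2] I(KSI)(SI(KS)(II(KS)))
  [3] KSI(SI(KS)(II(KS)))
  [4] S(SI(KS)(II(KS)))

Answer: NO — after 4 steps the term is S(SI(KS)(II(KS))), not yet normal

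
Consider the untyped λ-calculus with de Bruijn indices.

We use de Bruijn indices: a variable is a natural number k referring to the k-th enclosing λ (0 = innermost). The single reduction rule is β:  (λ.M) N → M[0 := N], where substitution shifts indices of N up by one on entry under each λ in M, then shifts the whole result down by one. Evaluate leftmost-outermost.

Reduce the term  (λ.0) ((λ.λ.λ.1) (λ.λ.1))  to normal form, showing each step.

Answer: normal form = λ.λ.1  (in 2 steps)

Derivation:
  start: (λ.0) ((λ.λ.λ.1) (λ.λ.1))
  →1  (λ.λ.λ.1) (λ.λ.1)
  →2  λ.λ.1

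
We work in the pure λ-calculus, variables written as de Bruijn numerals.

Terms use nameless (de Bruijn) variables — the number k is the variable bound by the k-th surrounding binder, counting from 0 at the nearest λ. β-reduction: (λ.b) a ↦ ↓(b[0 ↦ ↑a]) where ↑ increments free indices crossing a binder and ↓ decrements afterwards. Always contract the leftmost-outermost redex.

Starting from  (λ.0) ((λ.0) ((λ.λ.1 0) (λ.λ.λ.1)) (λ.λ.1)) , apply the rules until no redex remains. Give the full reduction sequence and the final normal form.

Answer: normal form = λ.λ.1  (in 5 steps)

Reduction:
  start: (λ.0) ((λ.0) ((λ.λ.1 0) (λ.λ.λ.1)) (λ.λ.1))
  [1] (λ.0) ((λ.λ.1 0) (λ.λ.λ.1)) (λ.λ.1)
  [2] (λ.λ.1 0) (λ.λ.λ.1) (λ.λ.1)
  [3] (λ.(λ.λ.λ.1) 0) (λ.λ.1)
  [4] (λ.λ.λ.1) (λ.λ.1)
  [5] λ.λ.1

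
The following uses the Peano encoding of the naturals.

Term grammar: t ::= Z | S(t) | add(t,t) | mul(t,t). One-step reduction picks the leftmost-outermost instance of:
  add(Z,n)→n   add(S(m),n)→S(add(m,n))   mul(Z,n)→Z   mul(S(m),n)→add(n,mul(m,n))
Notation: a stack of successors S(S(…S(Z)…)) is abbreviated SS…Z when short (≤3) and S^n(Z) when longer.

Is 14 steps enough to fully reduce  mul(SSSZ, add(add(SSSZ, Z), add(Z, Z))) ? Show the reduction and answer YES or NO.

  start: mul(SSSZ, add(add(SSSZ, Z), add(Z, Z)))
  →1  add(add(add(SSSZ, Z), add(Z, Z)), mul(SSZ, add(add(SSSZ, Z), add(Z, Z))))
  →2  add(add(S(add(SSZ, Z)), add(Z, Z)), mul(SSZ, add(add(SSSZ, Z), add(Z, Z))))
  →3  add(S(add(add(SSZ, Z), add(Z, Z))), mul(SSZ, add(add(SSSZ, Z), add(Z, Z))))
  →4  S(add(add(add(SSZ, Z), add(Z, Z)), mul(SSZ, add(add(SSSZ, Z), add(Z, Z)))))
  →5  S(add(add(S(add(SZ, Z)), add(Z, Z)), mul(SSZ, add(add(SSSZ, Z), add(Z, Z)))))
  →6  S(add(S(add(add(SZ, Z), add(Z, Z))), mul(SSZ, add(add(SSSZ, Z), add(Z, Z)))))
  →7  S(S(add(add(add(SZ, Z), add(Z, Z)), mul(SSZ, add(add(SSSZ, Z), add(Z, Z))))))
  →8  S(S(add(add(S(add(Z, Z)), add(Z, Z)), mul(SSZ, add(add(SSSZ, Z), add(Z, Z))))))
  →9  S(S(add(S(add(add(Z, Z), add(Z, Z))), mul(SSZ, add(add(SSSZ, Z), add(Z, Z))))))
  →10  S(S(S(add(add(add(Z, Z), add(Z, Z)), mul(SSZ, add(add(SSSZ, Z), add(Z, Z)))))))
  →11  S(S(S(add(add(Z, add(Z, Z)), mul(SSZ, add(add(SSSZ, Z), add(Z, Z)))))))
  →12  S(S(S(add(add(Z, Z), mul(SSZ, add(add(SSSZ, Z), add(Z, Z)))))))
  →13  S(S(S(add(Z, mul(SSZ, add(add(SSSZ, Z), add(Z, Z)))))))
  →14  S(S(S(mul(SSZ, add(add(SSSZ, Z), add(Z, Z))))))

Answer: NO — after 14 steps the term is S(S(S(mul(SSZ, add(add(SSSZ, Z), add(Z, Z)))))), not yet normal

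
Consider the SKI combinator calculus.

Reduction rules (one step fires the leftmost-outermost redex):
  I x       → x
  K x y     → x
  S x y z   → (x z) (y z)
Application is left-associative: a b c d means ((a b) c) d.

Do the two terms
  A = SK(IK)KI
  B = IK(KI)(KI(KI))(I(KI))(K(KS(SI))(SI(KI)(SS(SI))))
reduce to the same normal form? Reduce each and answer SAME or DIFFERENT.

Answer: DIFFERENT — A ⇓ KI, B ⇓ S

Reduction:
Term A:
  start: SK(IK)KI
  →1  KK(IKK)I
  →2  KI

Term B:
  start: IK(KI)(KI(KI))(I(KI))(K(KS(SI))(SI(KI)(SS(SI))))
  →1  K(KI)(KI(KI))(I(KI))(K(KS(SI))(SI(KI)(SS(SI))))
  →2  KI(I(KI))(K(KS(SI))(SI(KI)(SS(SI))))
  →3  I(K(KS(SI))(SI(KI)(SS(SI))))
  →4  K(KS(SI))(SI(KI)(SS(SI)))
  →5  KS(SI)
  →6  S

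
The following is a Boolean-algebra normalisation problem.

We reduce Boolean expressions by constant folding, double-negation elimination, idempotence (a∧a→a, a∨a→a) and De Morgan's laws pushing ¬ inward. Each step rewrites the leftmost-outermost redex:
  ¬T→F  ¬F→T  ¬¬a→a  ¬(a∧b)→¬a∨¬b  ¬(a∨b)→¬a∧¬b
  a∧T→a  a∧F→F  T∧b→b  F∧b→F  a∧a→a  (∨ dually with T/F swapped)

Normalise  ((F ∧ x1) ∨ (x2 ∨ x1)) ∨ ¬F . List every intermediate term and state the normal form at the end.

Answer: normal form = T  (in 4 steps)

Working:
  start: ((F ∧ x1) ∨ (x2 ∨ x1)) ∨ ¬F
  [1] (F ∨ (x2 ∨ x1)) ∨ ¬F
  [2] (x2 ∨ x1) ∨ ¬F
  [3] (x2 ∨ x1) ∨ T
  [4] T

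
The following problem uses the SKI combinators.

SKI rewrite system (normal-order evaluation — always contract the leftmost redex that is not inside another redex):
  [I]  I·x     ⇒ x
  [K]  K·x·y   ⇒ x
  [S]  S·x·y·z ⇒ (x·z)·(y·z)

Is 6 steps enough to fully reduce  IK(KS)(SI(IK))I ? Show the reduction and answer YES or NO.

Answer: YES — reaches normal form S in 3 ≤ 6 steps

Derivation:
  start: IK(KS)(SI(IK))I
  step 1: K(KS)(SI(IK))I
  step 2: KSI
  step 3: S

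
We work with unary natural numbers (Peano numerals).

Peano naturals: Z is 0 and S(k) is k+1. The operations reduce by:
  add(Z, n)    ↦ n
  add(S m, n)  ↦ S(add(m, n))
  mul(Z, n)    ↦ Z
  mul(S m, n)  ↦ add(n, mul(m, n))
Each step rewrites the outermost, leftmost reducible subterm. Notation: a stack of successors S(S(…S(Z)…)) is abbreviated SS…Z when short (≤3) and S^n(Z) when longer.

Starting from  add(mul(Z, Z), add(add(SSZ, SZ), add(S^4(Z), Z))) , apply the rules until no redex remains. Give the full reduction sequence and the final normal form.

  start: add(mul(Z, Z), add(add(SSZ, SZ), add(S^4(Z), Z)))
  →1  add(Z, add(add(SSZ, SZ), add(S^4(Z), Z)))
  →2  add(add(SSZ, SZ), add(S^4(Z), Z))
  →3  add(S(add(SZ, SZ)), add(S^4(Z), Z))
  →4  S(add(add(SZ, SZ), add(S^4(Z), Z)))
  →5  S(add(S(add(Z, SZ)), add(S^4(Z), Z)))
  →6  S(S(add(add(Z, SZ), add(S^4(Z), Z))))
  →7  S(S(add(SZ, add(S^4(Z), Z))))
  →8  S(S(S(add(Z, add(S^4(Z), Z)))))
  →9  S(S(S(add(S^4(Z), Z))))
  →10  S(S(S(S(add(SSSZ, Z)))))
  →11  S(S(S(S(S(add(SSZ, Z))))))
  →12  S(S(S(S(S(S(add(SZ, Z)))))))
  →13  S(S(S(S(S(S(S(add(Z, Z))))))))
  →14  S^7(Z)

Answer: normal form = S^7(Z)  (in 14 steps)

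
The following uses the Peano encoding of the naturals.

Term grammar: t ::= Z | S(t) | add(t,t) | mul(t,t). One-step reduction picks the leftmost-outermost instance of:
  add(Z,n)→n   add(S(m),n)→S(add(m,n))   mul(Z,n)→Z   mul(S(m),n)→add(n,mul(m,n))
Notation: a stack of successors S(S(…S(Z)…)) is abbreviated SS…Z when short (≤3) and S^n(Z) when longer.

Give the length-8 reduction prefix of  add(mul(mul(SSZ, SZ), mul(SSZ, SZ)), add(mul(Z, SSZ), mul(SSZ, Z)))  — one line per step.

  start: add(mul(mul(SSZ, SZ), mul(SSZ, SZ)), add(mul(Z, SSZ), mul(SSZ, Z)))
  →1  add(mul(add(SZ, mul(SZ, SZ)), mul(SSZ, SZ)), add(mul(Z, SSZ), mul(SSZ, Z)))
  →2  add(mul(S(add(Z, mul(SZ, SZ))), mul(SSZ, SZ)), add(mul(Z, SSZ), mul(SSZ, Z)))
  →3  add(add(mul(SSZ, SZ), mul(add(Z, mul(SZ, SZ)), mul(SSZ, SZ))), add(mul(Z, SSZ), mul(SSZ, Z)))
  →4  add(add(add(SZ, mul(SZ, SZ)), mul(add(Z, mul(SZ, SZ)), mul(SSZ, SZ))), add(mul(Z, SSZ), mul(SSZ, Z)))
  →5  add(add(S(add(Z, mul(SZ, SZ))), mul(add(Z, mul(SZ, SZ)), mul(SSZ, SZ))), add(mul(Z, SSZ), mul(SSZ, Z)))
  →6  add(S(add(add(Z, mul(SZ, SZ)), mul(add(Z, mul(SZ, SZ)), mul(SSZ, SZ)))), add(mul(Z, SSZ), mul(SSZ, Z)))
  →7  S(add(add(add(Z, mul(SZ, SZ)), mul(add(Z, mul(SZ, SZ)), mul(SSZ, SZ))), add(mul(Z, SSZ), mul(SSZ, Z))))
  →8  S(add(add(mul(SZ, SZ), mul(add(Z, mul(SZ, SZ)), mul(SSZ, SZ))), add(mul(Z, SSZ), mul(SSZ, Z))))

Answer: after 8 steps: S(add(add(mul(SZ, SZ), mul(add(Z, mul(SZ, SZ)), mul(SSZ, SZ))), add(mul(Z, SSZ), mul(SSZ, Z))))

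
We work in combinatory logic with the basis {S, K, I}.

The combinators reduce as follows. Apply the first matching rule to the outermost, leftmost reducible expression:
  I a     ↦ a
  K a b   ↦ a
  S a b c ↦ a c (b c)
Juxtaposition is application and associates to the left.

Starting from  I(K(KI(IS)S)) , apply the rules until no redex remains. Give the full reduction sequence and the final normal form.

  start: I(K(KI(IS)S))
  [1] K(KI(IS)S)
  [2] K(IS)
  [3] KS

Answer: normal form = KS  (in 3 steps)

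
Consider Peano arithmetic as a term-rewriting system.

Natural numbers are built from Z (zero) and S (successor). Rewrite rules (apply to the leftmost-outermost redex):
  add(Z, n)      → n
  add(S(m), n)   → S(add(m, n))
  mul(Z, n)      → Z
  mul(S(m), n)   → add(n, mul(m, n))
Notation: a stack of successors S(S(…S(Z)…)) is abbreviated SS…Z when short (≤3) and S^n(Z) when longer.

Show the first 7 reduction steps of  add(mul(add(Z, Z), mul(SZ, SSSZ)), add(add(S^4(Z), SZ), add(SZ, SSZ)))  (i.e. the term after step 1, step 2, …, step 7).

  start: add(mul(add(Z, Z), mul(SZ, SSSZ)), add(add(S^4(Z), SZ), add(SZ, SSZ)))
  [1] add(mul(Z, mul(SZ, SSSZ)), add(add(S^4(Z), SZ), add(SZ, SSZ)))
  [2] add(Z, add(add(S^4(Z), SZ), add(SZ, SSZ)))
  [3] add(add(S^4(Z), SZ), add(SZ, SSZ))
  [4] add(S(add(SSSZ, SZ)), add(SZ, SSZ))
  [5] S(add(add(SSSZ, SZ), add(SZ, SSZ)))
  [6] S(add(S(add(SSZ, SZ)), add(SZ, SSZ)))
  [7] S(S(add(add(SSZ, SZ), add(SZ, SSZ))))

Answer: after 7 steps: S(S(add(add(SSZ, SZ), add(SZ, SSZ))))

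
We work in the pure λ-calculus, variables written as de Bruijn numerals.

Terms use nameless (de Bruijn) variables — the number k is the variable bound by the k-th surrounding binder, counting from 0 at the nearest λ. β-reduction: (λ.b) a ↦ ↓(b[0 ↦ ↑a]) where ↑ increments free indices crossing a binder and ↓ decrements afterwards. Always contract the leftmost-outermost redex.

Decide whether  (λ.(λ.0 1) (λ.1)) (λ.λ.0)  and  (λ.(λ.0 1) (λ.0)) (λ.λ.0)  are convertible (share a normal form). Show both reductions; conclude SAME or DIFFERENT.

Term A:
  start: (λ.(λ.0 1) (λ.1)) (λ.λ.0)
  [1] (λ.0 (λ.λ.0)) (λ.λ.λ.0)
  [2] (λ.λ.λ.0) (λ.λ.0)
  [3] λ.λ.0

Term B:
  start: (λ.(λ.0 1) (λ.0)) (λ.λ.0)
  [1] (λ.0 (λ.λ.0)) (λ.0)
  [2] (λ.0) (λ.λ.0)
  [3] λ.λ.0

Answer: SAME — A ⇓ λ.λ.0, B ⇓ λ.λ.0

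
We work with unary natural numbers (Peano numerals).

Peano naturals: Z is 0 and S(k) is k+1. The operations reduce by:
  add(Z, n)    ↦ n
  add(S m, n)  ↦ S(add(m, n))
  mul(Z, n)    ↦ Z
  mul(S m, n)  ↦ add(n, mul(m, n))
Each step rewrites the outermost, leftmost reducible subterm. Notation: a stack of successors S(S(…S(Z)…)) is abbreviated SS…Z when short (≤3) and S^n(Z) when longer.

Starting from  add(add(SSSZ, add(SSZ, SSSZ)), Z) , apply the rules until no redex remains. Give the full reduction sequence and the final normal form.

  start: add(add(SSSZ, add(SSZ, SSSZ)), Z)
  →1  add(S(add(SSZ, add(SSZ, SSSZ))), Z)
  →2  S(add(add(SSZ, add(SSZ, SSSZ)), Z))
  →3  S(add(S(add(SZ, add(SSZ, SSSZ))), Z))
  →4  S(S(add(add(SZ, add(SSZ, SSSZ)), Z)))
  →5  S(S(add(S(add(Z, add(SSZ, SSSZ))), Z)))
  →6  S(S(S(add(add(Z, add(SSZ, SSSZ)), Z))))
  →7  S(S(S(add(add(SSZ, SSSZ), Z))))
  →8  S(S(S(add(S(add(SZ, SSSZ)), Z))))
  →9  S(S(S(S(add(add(SZ, SSSZ), Z)))))
  →10  S(S(S(S(add(S(add(Z, SSSZ)), Z)))))
  →11  S(S(S(S(S(add(add(Z, SSSZ), Z))))))
  →12  S(S(S(S(S(add(SSSZ, Z))))))
  →13  S(S(S(S(S(S(add(SSZ, Z)))))))
  →14  S(S(S(S(S(S(S(add(SZ, Z))))))))
  →15  S(S(S(S(S(S(S(S(add(Z, Z)))))))))
  →16  S^8(Z)

Answer: normal form = S^8(Z)  (in 16 steps)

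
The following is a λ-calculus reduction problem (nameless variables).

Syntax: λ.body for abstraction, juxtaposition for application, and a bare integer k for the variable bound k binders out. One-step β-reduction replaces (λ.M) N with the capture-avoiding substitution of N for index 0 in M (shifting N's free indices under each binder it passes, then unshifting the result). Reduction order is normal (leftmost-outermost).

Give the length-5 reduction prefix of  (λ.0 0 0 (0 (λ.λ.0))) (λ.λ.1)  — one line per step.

Answer: after 5 steps: λ.λ.λ.λ.0

Working:
  start: (λ.0 0 0 (0 (λ.λ.0))) (λ.λ.1)
  →1  (λ.λ.1) (λ.λ.1) (λ.λ.1) ((λ.λ.1) (λ.λ.0))
  →2  (λ.λ.λ.1) (λ.λ.1) ((λ.λ.1) (λ.λ.0))
  →3  (λ.λ.1) ((λ.λ.1) (λ.λ.0))
  →4  λ.(λ.λ.1) (λ.λ.0)
  →5  λ.λ.λ.λ.0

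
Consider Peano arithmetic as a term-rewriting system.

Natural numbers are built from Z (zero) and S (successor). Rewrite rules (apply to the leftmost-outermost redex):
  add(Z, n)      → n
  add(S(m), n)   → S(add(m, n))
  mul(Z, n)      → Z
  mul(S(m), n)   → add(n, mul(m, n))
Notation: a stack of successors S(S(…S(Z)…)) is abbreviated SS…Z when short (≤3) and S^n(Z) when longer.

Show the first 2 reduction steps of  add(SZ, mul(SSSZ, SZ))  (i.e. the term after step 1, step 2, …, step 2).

  start: add(SZ, mul(SSSZ, SZ))
  →1  S(add(Z, mul(SSSZ, SZ)))
  →2  S(mul(SSSZ, SZ))

Answer: after 2 steps: S(mul(SSSZ, SZ))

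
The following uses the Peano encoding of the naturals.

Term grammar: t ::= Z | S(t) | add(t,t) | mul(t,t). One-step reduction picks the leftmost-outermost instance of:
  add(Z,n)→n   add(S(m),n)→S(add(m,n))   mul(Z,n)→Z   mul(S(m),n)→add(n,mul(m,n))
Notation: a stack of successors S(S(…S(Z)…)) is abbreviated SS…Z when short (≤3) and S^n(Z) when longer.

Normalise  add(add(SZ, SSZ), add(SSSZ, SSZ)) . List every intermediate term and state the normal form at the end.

Answer: normal form = S^8(Z)  (in 10 steps)

Working:
  start: add(add(SZ, SSZ), add(SSSZ, SSZ))
  [1] add(S(add(Z, SSZ)), add(SSSZ, SSZ))
  [2] S(add(add(Z, SSZ), add(SSSZ, SSZ)))
  [3] S(add(SSZ, add(SSSZ, SSZ)))
  [4] S(S(add(SZ, add(SSSZ, SSZ))))
  [5] S(S(S(add(Z, add(SSSZ, SSZ)))))
  [6] S(S(S(add(SSSZ, SSZ))))
  [7] S(S(S(S(add(SSZ, SSZ)))))
  [8] S(S(S(S(S(add(SZ, SSZ))))))
  [9] S(S(S(S(S(S(add(Z, SSZ)))))))
  [10] S^8(Z)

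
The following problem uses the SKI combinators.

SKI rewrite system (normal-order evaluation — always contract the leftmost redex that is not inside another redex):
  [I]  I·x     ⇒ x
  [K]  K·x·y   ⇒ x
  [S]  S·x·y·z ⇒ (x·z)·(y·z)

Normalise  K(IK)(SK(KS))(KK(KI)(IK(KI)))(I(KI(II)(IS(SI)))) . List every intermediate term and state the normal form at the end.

  start: K(IK)(SK(KS))(KK(KI)(IK(KI)))(I(KI(II)(IS(SI))))
  →1  IK(KK(KI)(IK(KI)))(I(KI(II)(IS(SI))))
  →2  K(KK(KI)(IK(KI)))(I(KI(II)(IS(SI))))
  →3  KK(KI)(IK(KI))
  →4  K(IK(KI))
  →5  K(K(KI))

Answer: normal form = K(K(KI))  (in 5 steps)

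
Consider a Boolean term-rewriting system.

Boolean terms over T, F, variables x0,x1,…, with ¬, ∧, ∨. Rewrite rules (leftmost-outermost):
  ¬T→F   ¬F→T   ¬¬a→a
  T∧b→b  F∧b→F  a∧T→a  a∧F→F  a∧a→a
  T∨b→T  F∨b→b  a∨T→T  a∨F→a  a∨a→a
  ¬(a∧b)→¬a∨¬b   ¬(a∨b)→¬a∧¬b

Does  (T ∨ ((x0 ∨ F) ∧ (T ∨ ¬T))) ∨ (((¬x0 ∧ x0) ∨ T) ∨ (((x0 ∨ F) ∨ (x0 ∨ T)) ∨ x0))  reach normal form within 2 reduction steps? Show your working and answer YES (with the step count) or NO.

Answer: YES — reaches normal form T in 2 ≤ 2 steps

Working:
  start: (T ∨ ((x0 ∨ F) ∧ (T ∨ ¬T))) ∨ (((¬x0 ∧ x0) ∨ T) ∨ (((x0 ∨ F) ∨ (x0 ∨ T)) ∨ x0))
  [1] T ∨ (((¬x0 ∧ x0) ∨ T) ∨ (((x0 ∨ F) ∨ (x0 ∨ T)) ∨ x0))
  [2] T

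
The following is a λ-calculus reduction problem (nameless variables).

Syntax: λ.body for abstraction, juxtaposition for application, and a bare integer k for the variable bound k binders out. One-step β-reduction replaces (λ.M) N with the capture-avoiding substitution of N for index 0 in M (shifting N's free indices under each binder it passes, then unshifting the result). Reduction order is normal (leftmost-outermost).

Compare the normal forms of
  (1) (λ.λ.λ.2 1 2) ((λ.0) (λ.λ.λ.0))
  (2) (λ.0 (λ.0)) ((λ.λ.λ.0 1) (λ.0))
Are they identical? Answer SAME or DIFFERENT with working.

Term A:
  start: (λ.λ.λ.2 1 2) ((λ.0) (λ.λ.λ.0))
  [1] λ.λ.(λ.0) (λ.λ.λ.0) 1 ((λ.0) (λ.λ.λ.0))
  [2] λ.λ.(λ.λ.λ.0) 1 ((λ.0) (λ.λ.λ.0))
  [3] λ.λ.(λ.λ.0) ((λ.0) (λ.λ.λ.0))
  [4] λ.λ.λ.0

Term B:
  start: (λ.0 (λ.0)) ((λ.λ.λ.0 1) (λ.0))
  [1] (λ.λ.λ.0 1) (λ.0) (λ.0)
  [2] (λ.λ.0 1) (λ.0)
  [3] λ.0 (λ.0)

Answer: DIFFERENT — A ⇓ λ.λ.λ.0, B ⇓ λ.0 (λ.0)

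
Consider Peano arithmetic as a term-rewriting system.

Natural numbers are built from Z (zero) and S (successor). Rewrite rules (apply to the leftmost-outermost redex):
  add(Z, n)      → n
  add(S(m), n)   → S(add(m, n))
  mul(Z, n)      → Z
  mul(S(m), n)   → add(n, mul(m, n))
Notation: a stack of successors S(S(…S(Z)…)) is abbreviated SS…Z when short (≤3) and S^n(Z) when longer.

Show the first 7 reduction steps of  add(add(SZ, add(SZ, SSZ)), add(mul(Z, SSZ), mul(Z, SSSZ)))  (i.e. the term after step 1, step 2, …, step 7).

Answer: after 7 steps: S(S(S(add(SZ, add(mul(Z, SSZ), mul(Z, SSSZ))))))

Working:
  start: add(add(SZ, add(SZ, SSZ)), add(mul(Z, SSZ), mul(Z, SSSZ)))
  step 1: add(S(add(Z, add(SZ, SSZ))), add(mul(Z, SSZ), mul(Z, SSSZ)))
  step 2: S(add(add(Z, add(SZ, SSZ)), add(mul(Z, SSZ), mul(Z, SSSZ))))
  step 3: S(add(add(SZ, SSZ), add(mul(Z, SSZ), mul(Z, SSSZ))))
  step 4: S(add(S(add(Z, SSZ)), add(mul(Z, SSZ), mul(Z, SSSZ))))
  step 5: S(S(add(add(Z, SSZ), add(mul(Z, SSZ), mul(Z, SSSZ)))))
  step 6: S(S(add(SSZ, add(mul(Z, SSZ), mul(Z, SSSZ)))))
  step 7: S(S(S(add(SZ, add(mul(Z, SSZ), mul(Z, SSSZ))))))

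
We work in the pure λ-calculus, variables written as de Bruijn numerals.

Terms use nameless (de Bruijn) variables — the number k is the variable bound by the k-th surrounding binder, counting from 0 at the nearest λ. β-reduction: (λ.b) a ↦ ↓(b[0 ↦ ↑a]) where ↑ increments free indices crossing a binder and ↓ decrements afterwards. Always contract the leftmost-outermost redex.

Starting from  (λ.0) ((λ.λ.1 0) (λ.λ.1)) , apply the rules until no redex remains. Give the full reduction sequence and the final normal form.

Answer: normal form = λ.λ.1  (in 3 steps)

Derivation:
  start: (λ.0) ((λ.λ.1 0) (λ.λ.1))
  step 1: (λ.λ.1 0) (λ.λ.1)
  step 2: λ.(λ.λ.1) 0
  step 3: λ.λ.1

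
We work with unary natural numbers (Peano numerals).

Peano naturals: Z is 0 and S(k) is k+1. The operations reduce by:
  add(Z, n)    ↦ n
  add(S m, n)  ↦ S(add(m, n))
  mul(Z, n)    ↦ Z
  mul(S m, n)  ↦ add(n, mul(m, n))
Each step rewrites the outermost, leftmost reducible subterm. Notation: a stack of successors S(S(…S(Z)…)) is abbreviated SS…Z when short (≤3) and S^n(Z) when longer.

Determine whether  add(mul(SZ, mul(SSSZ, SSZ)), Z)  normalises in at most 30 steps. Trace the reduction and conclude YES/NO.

Answer: YES — reaches normal form S^6(Z) in 29 ≤ 30 steps

Derivation:
  start: add(mul(SZ, mul(SSSZ, SSZ)), Z)
  →1  add(add(mul(SSSZ, SSZ), mul(Z, mul(SSSZ, SSZ))), Z)
  →2  add(add(add(SSZ, mul(SSZ, SSZ)), mul(Z, mul(SSSZ, SSZ))), Z)
  →3  add(add(S(add(SZ, mul(SSZ, SSZ))), mul(Z, mul(SSSZ, SSZ))), Z)
  →4  add(S(add(add(SZ, mul(SSZ, SSZ)), mul(Z, mul(SSSZ, SSZ)))), Z)
  →5  S(add(add(add(SZ, mul(SSZ, SSZ)), mul(Z, mul(SSSZ, SSZ))), Z))
  →6  S(add(add(S(add(Z, mul(SSZ, SSZ))), mul(Z, mul(SSSZ, SSZ))), Z))
  →7  S(add(S(add(add(Z, mul(SSZ, SSZ)), mul(Z, mul(SSSZ, SSZ)))), Z))
  →8  S(S(add(add(add(Z, mul(SSZ, SSZ)), mul(Z, mul(SSSZ, SSZ))), Z)))
  →9  S(S(add(add(mul(SSZ, SSZ), mul(Z, mul(SSSZ, SSZ))), Z)))
  →10  S(S(add(add(add(SSZ, mul(SZ, SSZ)), mul(Z, mul(SSSZ, SSZ))), Z)))
  →11  S(S(add(add(S(add(SZ, mul(SZ, SSZ))), mul(Z, mul(SSSZ, SSZ))), Z)))
  →12  S(S(add(S(add(add(SZ, mul(SZ, SSZ)), mul(Z, mul(SSSZ, SSZ)))), Z)))
  →13  S(S(S(add(add(add(SZ, mul(SZ, SSZ)), mul(Z, mul(SSSZ, SSZ))), Z))))
  →14  S(S(S(add(add(S(add(Z, mul(SZ, SSZ))), mul(Z, mul(SSSZ, SSZ))), Z))))
  →15  S(S(S(add(S(add(add(Z, mul(SZ, SSZ)), mul(Z, mul(SSSZ, SSZ)))), Z))))
  →16  S(S(S(S(add(add(add(Z, mul(SZ, SSZ)), mul(Z, mul(SSSZ, SSZ))), Z)))))
  →17  S(S(S(S(add(add(mul(SZ, SSZ), mul(Z, mul(SSSZ, SSZ))), Z)))))
  →18  S(S(S(S(add(add(add(SSZ, mul(Z, SSZ)), mul(Z, mul(SSSZ, SSZ))), Z)))))
  →19  S(S(S(S(add(add(S(add(SZ, mul(Z, SSZ))), mul(Z, mul(SSSZ, SSZ))), Z)))))
  →20  S(S(S(S(add(S(add(add(SZ, mul(Z, SSZ)), mul(Z, mul(SSSZ, SSZ)))), Z)))))
  →21  S(S(S(S(S(add(add(add(SZ, mul(Z, SSZ)), mul(Z, mul(SSSZ, SSZ))), Z))))))
  →22  S(S(S(S(S(add(add(S(add(Z, mul(Z, SSZ))), mul(Z, mul(SSSZ, SSZ))), Z))))))
  →23  S(S(S(S(S(add(S(add(add(Z, mul(Z, SSZ)), mul(Z, mul(SSSZ, SSZ)))), Z))))))
  →24  S(S(S(S(S(S(add(add(add(Z, mul(Z, SSZ)), mul(Z, mul(SSSZ, SSZ))), Z)))))))
  →25  S(S(S(S(S(S(add(add(mul(Z, SSZ), mul(Z, mul(SSSZ, SSZ))), Z)))))))
  →26  S(S(S(S(S(S(add(add(Z, mul(Z, mul(SSSZ, SSZ))), Z)))))))
  →27  S(S(S(S(S(S(add(mul(Z, mul(SSSZ, SSZ)), Z)))))))
  →28  S(S(S(S(S(S(add(Z, Z)))))))
  →29  S^6(Z)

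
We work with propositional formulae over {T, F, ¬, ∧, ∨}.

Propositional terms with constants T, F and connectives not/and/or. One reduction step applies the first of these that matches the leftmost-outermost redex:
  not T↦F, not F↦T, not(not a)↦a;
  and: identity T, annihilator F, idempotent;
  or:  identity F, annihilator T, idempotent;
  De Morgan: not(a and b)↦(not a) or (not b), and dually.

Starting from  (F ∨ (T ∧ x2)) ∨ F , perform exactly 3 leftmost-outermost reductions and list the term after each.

  start: (F ∨ (T ∧ x2)) ∨ F
  [1] F ∨ (T ∧ x2)
  [2] T ∧ x2
  [3] x2

Answer: after 3 steps: x2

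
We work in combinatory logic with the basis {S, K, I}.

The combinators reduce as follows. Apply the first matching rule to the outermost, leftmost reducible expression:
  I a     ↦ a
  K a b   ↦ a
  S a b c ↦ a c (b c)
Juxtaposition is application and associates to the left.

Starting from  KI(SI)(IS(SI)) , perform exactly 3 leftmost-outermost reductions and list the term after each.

  start: KI(SI)(IS(SI))
  step 1: I(IS(SI))
  step 2: IS(SI)
  step 3: S(SI)

Answer: after 3 steps: S(SI)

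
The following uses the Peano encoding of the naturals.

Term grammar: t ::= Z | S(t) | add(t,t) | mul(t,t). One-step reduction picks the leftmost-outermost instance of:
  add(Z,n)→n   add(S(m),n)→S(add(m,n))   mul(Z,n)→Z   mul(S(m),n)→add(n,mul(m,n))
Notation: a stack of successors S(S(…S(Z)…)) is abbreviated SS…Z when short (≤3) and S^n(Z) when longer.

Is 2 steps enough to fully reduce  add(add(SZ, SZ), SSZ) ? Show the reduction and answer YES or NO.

  start: add(add(SZ, SZ), SSZ)
  [1] add(S(add(Z, SZ)), SSZ)
  [2] S(add(add(Z, SZ), SSZ))

Answer: NO — after 2 steps the term is S(add(add(Z, SZ), SSZ)), not yet normal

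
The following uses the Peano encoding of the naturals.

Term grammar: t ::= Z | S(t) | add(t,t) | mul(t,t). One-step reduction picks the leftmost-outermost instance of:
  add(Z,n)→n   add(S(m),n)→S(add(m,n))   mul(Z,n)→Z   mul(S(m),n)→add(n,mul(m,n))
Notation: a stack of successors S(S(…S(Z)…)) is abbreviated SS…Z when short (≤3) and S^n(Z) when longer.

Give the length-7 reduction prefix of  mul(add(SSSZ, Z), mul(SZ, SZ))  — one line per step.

Answer: after 7 steps: S(add(Z, mul(add(SSZ, Z), mul(SZ, SZ))))

Derivation:
  start: mul(add(SSSZ, Z), mul(SZ, SZ))
  step 1: mul(S(add(SSZ, Z)), mul(SZ, SZ))
  step 2: add(mul(SZ, SZ), mul(add(SSZ, Z), mul(SZ, SZ)))
  step 3: add(add(SZ, mul(Z, SZ)), mul(add(SSZ, Z), mul(SZ, SZ)))
  step 4: add(S(add(Z, mul(Z, SZ))), mul(add(SSZ, Z), mul(SZ, SZ)))
  step 5: S(add(add(Z, mul(Z, SZ)), mul(add(SSZ, Z), mul(SZ, SZ))))
  step 6: S(add(mul(Z, SZ), mul(add(SSZ, Z), mul(SZ, SZ))))
  step 7: S(add(Z, mul(add(SSZ, Z), mul(SZ, SZ))))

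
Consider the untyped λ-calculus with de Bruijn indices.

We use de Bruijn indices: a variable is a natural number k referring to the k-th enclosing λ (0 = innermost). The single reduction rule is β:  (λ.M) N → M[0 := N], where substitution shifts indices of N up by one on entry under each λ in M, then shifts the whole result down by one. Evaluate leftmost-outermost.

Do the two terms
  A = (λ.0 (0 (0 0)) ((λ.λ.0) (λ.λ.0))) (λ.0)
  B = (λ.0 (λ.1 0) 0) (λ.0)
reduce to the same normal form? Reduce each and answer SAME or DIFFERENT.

Answer: SAME — A ⇓ λ.0, B ⇓ λ.0

Reduction:
Term A:
  start: (λ.0 (0 (0 0)) ((λ.λ.0) (λ.λ.0))) (λ.0)
  →1  (λ.0) ((λ.0) ((λ.0) (λ.0))) ((λ.λ.0) (λ.λ.0))
  →2  (λ.0) ((λ.0) (λ.0)) ((λ.λ.0) (λ.λ.0))
  →3  (λ.0) (λ.0) ((λ.λ.0) (λ.λ.0))
  →4  (λ.0) ((λ.λ.0) (λ.λ.0))
  →5  (λ.λ.0) (λ.λ.0)
  →6  λ.0

Term B:
  start: (λ.0 (λ.1 0) 0) (λ.0)
  →1  (λ.0) (λ.(λ.0) 0) (λ.0)
  →2  (λ.(λ.0) 0) (λ.0)
  →3  (λ.0) (λ.0)
  →4  λ.0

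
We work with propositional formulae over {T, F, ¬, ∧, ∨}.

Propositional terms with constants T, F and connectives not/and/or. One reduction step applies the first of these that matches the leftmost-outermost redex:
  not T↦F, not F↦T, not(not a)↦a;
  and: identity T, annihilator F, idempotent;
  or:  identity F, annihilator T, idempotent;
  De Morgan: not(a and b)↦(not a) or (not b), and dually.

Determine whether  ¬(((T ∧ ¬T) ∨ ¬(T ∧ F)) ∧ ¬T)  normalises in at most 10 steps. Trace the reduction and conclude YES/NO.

  start: ¬(((T ∧ ¬T) ∨ ¬(T ∧ F)) ∧ ¬T)
  [1] ¬((T ∧ ¬T) ∨ ¬(T ∧ F)) ∨ ¬¬T
  [2] (¬(T ∧ ¬T) ∧ ¬¬(T ∧ F)) ∨ ¬¬T
  [3] ((¬T ∨ ¬¬T) ∧ ¬¬(T ∧ F)) ∨ ¬¬T
  [4] ((F ∨ ¬¬T) ∧ ¬¬(T ∧ F)) ∨ ¬¬T
  [5] (¬¬T ∧ ¬¬(T ∧ F)) ∨ ¬¬T
  [6] (T ∧ ¬¬(T ∧ F)) ∨ ¬¬T
  [7] ¬¬(T ∧ F) ∨ ¬¬T
  [8] (T ∧ F) ∨ ¬¬T
  [9] F ∨ ¬¬T
  [10] ¬¬T

Answer: NO — after 10 steps the term is ¬¬T, not yet normal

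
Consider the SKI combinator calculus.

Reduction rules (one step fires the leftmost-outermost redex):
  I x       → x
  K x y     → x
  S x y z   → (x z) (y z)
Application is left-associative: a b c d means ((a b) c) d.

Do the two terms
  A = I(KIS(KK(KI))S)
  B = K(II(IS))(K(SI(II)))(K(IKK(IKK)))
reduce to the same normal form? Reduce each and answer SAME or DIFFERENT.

Answer: DIFFERENT — A ⇓ KS, B ⇓ S(KK)

Derivation:
Term A:
  start: I(KIS(KK(KI))S)
  step 1: KIS(KK(KI))S
  step 2: I(KK(KI))S
  step 3: KK(KI)S
  step 4: KS

Term B:
  start: K(II(IS))(K(SI(II)))(K(IKK(IKK)))
  step 1: II(IS)(K(IKK(IKK)))
  step 2: I(IS)(K(IKK(IKK)))
  step 3: IS(K(IKK(IKK)))
  step 4: S(K(IKK(IKK)))
  step 5: S(K(KK(IKK)))
  step 6: S(KK)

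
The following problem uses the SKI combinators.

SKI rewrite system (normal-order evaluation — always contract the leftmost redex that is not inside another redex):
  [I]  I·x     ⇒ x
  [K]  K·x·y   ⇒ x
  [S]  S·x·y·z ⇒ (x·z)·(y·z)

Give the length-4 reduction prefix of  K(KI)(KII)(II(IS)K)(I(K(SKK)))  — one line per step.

Answer: after 4 steps: K(SKK)

Working:
  start: K(KI)(KII)(II(IS)K)(I(K(SKK)))
  →1  KI(II(IS)K)(I(K(SKK)))
  →2  I(I(K(SKK)))
  →3  I(K(SKK))
  →4  K(SKK)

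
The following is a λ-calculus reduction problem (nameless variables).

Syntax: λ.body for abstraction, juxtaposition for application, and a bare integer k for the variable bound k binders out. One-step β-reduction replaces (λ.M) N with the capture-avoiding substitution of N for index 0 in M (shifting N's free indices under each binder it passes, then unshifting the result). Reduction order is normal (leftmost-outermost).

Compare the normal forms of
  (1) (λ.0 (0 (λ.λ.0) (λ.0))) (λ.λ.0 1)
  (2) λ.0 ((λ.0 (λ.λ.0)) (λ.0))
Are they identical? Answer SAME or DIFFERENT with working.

Term A:
  start: (λ.0 (0 (λ.λ.0) (λ.0))) (λ.λ.0 1)
  step 1: (λ.λ.0 1) ((λ.λ.0 1) (λ.λ.0) (λ.0))
  step 2: λ.0 ((λ.λ.0 1) (λ.λ.0) (λ.0))
  step 3: λ.0 ((λ.0 (λ.λ.0)) (λ.0))
  step 4: λ.0 ((λ.0) (λ.λ.0))
  step 5: λ.0 (λ.λ.0)

Term B:
  start: λ.0 ((λ.0 (λ.λ.0)) (λ.0))
  step 1: λ.0 ((λ.0) (λ.λ.0))
  step 2: λ.0 (λ.λ.0)

Answer: SAME — A ⇓ λ.0 (λ.λ.0), B ⇓ λ.0 (λ.λ.0)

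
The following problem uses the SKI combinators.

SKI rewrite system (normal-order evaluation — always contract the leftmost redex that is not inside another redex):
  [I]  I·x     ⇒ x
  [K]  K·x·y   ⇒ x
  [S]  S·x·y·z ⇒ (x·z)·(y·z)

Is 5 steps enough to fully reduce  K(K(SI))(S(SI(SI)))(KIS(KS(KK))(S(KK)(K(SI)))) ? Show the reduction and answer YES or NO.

Answer: YES — reaches normal form SI in 2 ≤ 5 steps

Derivation:
  start: K(K(SI))(S(SI(SI)))(KIS(KS(KK))(S(KK)(K(SI))))
  [1] K(SI)(KIS(KS(KK))(S(KK)(K(SI))))
  [2] SI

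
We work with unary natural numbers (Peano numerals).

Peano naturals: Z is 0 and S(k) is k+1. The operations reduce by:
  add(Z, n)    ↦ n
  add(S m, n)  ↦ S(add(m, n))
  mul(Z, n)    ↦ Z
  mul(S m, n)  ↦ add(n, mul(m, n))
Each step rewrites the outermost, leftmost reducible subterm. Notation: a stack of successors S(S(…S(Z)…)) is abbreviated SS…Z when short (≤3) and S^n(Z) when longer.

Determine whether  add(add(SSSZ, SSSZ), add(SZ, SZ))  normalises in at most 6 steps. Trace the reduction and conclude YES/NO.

Answer: NO — after 6 steps the term is S(S(S(add(add(Z, SSSZ), add(SZ, SZ))))), not yet normal

Working:
  start: add(add(SSSZ, SSSZ), add(SZ, SZ))
  [1] add(S(add(SSZ, SSSZ)), add(SZ, SZ))
  [2] S(add(add(SSZ, SSSZ), add(SZ, SZ)))
  [3] S(add(S(add(SZ, SSSZ)), add(SZ, SZ)))
  [4] S(S(add(add(SZ, SSSZ), add(SZ, SZ))))
  [5] S(S(add(S(add(Z, SSSZ)), add(SZ, SZ))))
  [6] S(S(S(add(add(Z, SSSZ), add(SZ, SZ)))))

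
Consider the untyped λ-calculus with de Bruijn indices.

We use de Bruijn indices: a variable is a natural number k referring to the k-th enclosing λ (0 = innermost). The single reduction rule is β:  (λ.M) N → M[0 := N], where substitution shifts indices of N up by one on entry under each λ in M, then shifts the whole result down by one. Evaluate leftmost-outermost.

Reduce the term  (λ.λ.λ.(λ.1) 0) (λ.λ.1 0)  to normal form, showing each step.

Answer: normal form = λ.λ.0  (in 2 steps)

Reduction:
  start: (λ.λ.λ.(λ.1) 0) (λ.λ.1 0)
  →1  λ.λ.(λ.1) 0
  →2  λ.λ.0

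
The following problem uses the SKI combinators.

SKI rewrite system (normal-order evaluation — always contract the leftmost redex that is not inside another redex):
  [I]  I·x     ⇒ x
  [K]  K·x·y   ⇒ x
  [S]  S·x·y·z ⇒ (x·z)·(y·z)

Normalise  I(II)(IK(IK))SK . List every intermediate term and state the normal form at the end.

Answer: normal form = KK  (in 6 steps)

Reduction:
  start: I(II)(IK(IK))SK
  →1  II(IK(IK))SK
  →2  I(IK(IK))SK
  →3  IK(IK)SK
  →4  K(IK)SK
  →5  IKK
  →6  KK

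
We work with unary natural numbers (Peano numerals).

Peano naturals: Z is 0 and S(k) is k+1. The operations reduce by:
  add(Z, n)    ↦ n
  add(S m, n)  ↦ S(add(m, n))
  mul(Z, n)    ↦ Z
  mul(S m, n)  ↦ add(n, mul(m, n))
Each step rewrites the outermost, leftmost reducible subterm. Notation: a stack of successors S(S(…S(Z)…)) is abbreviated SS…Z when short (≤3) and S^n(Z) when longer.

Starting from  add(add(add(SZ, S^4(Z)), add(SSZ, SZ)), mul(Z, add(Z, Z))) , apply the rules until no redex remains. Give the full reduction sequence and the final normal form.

  start: add(add(add(SZ, S^4(Z)), add(SSZ, SZ)), mul(Z, add(Z, Z)))
  step 1: add(add(S(add(Z, S^4(Z))), add(SSZ, SZ)), mul(Z, add(Z, Z)))
  step 2: add(S(add(add(Z, S^4(Z)), add(SSZ, SZ))), mul(Z, add(Z, Z)))
  step 3: S(add(add(add(Z, S^4(Z)), add(SSZ, SZ)), mul(Z, add(Z, Z))))
  step 4: S(add(add(S^4(Z), add(SSZ, SZ)), mul(Z, add(Z, Z))))
  step 5: S(add(S(add(SSSZ, add(SSZ, SZ))), mul(Z, add(Z, Z))))
  step 6: S(S(add(add(SSSZ, add(SSZ, SZ)), mul(Z, add(Z, Z)))))
  step 7: S(S(add(S(add(SSZ, add(SSZ, SZ))), mul(Z, add(Z, Z)))))
  step 8: S(S(S(add(add(SSZ, add(SSZ, SZ)), mul(Z, add(Z, Z))))))
  step 9: S(S(S(add(S(add(SZ, add(SSZ, SZ))), mul(Z, add(Z, Z))))))
  step 10: S(S(S(S(add(add(SZ, add(SSZ, SZ)), mul(Z, add(Z, Z)))))))
  step 11: S(S(S(S(add(S(add(Z, add(SSZ, SZ))), mul(Z, add(Z, Z)))))))
  step 12: S(S(S(S(S(add(add(Z, add(SSZ, SZ)), mul(Z, add(Z, Z))))))))
  step 13: S(S(S(S(S(add(add(SSZ, SZ), mul(Z, add(Z, Z))))))))
  step 14: S(S(S(S(S(add(S(add(SZ, SZ)), mul(Z, add(Z, Z))))))))
  step 15: S(S(S(S(S(S(add(add(SZ, SZ), mul(Z, add(Z, Z)))))))))
  step 16: S(S(S(S(S(S(add(S(add(Z, SZ)), mul(Z, add(Z, Z)))))))))
  step 17: S(S(S(S(S(S(S(add(add(Z, SZ), mul(Z, add(Z, Z))))))))))
  step 18: S(S(S(S(S(S(S(add(SZ, mul(Z, add(Z, Z))))))))))
  step 19: S(S(S(S(S(S(S(S(add(Z, mul(Z, add(Z, Z)))))))))))
  step 20: S(S(S(S(S(S(S(S(mul(Z, add(Z, Z))))))))))
  step 21: S^8(Z)

Answer: normal form = S^8(Z)  (in 21 steps)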